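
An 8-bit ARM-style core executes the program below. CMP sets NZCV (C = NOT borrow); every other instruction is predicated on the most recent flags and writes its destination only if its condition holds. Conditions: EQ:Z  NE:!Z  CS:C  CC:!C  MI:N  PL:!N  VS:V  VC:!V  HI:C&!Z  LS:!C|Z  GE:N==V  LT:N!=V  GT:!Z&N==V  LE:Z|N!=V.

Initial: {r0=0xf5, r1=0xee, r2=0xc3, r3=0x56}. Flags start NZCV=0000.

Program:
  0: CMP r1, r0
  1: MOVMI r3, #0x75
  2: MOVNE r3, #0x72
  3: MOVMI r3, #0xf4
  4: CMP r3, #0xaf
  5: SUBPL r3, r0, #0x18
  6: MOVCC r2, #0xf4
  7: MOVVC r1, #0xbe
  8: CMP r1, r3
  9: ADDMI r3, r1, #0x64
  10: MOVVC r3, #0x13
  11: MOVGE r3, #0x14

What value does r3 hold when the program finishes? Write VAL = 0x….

VAL = 0x13

0: ✓ CMP  NZCV=1000
1: ✓ MOVMI  r3←0x75
2: ✓ MOVNE  r3←0x72
3: ✓ MOVMI  r3←0xf4
4: ✓ CMP  NZCV=0010
5: ✓ SUBPL  r3←0xdd
6: · MOVCC
7: ✓ MOVVC  r1←0xbe
8: ✓ CMP  NZCV=1000
9: ✓ ADDMI  r3←0x22
10: ✓ MOVVC  r3←0x13
11: · MOVGE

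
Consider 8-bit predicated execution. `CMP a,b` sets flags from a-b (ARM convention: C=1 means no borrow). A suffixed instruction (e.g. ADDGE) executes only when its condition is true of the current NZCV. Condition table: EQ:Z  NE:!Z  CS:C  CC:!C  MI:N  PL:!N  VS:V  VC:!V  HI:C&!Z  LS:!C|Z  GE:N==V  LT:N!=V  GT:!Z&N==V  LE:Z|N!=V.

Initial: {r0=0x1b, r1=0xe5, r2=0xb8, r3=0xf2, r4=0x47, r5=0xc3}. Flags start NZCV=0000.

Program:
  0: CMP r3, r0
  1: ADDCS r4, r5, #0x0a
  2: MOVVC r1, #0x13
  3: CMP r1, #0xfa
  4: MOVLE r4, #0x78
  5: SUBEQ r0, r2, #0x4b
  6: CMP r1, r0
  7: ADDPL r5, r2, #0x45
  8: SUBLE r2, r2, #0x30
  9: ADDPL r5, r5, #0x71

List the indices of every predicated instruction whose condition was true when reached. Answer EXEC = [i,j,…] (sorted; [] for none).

[0] flags=1010 → (cmp)
[1] flags=1010 CS?T → r4=0xcd
[2] flags=1010 VC?T → r1=0x13
[3] flags=0000 → (cmp)
[4] flags=0000 LE?F → skip
[5] flags=0000 EQ?F → skip
[6] flags=1000 → (cmp)
[7] flags=1000 PL?F → skip
[8] flags=1000 LE?T → r2=0x88
[9] flags=1000 PL?F → skip

EXEC = [1,2,8]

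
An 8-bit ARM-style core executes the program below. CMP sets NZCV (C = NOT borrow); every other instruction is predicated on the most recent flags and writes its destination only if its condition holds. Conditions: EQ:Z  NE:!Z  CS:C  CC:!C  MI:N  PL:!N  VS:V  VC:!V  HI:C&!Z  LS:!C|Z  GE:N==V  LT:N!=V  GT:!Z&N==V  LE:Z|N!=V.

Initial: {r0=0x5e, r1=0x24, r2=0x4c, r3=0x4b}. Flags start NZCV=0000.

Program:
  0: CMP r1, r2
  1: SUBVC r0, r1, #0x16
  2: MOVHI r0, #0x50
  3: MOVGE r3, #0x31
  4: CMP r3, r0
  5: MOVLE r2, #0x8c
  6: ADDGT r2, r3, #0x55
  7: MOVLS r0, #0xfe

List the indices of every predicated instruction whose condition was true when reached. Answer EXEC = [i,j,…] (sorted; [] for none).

0: ✓ CMP  NZCV=1000
1: ✓ SUBVC  r0←0x0e
2: · MOVHI
3: · MOVGE
4: ✓ CMP  NZCV=0010
5: · MOVLE
6: ✓ ADDGT  r2←0xa0
7: · MOVLS

EXEC = [1,6]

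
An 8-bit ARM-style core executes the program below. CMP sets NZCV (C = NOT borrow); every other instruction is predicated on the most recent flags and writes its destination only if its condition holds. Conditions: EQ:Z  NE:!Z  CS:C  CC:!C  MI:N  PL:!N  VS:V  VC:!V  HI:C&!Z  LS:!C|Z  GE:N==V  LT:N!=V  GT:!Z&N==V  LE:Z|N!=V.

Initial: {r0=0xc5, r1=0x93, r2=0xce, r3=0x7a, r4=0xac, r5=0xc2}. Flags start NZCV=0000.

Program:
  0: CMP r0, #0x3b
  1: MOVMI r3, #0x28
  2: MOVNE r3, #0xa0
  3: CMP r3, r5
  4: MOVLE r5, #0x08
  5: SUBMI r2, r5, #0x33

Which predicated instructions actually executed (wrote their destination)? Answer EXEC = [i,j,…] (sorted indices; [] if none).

EXEC = [1,2,4,5]

0: ✓ CMP  NZCV=1010
1: ✓ MOVMI  r3←0x28
2: ✓ MOVNE  r3←0xa0
3: ✓ CMP  NZCV=1000
4: ✓ MOVLE  r5←0x08
5: ✓ SUBMI  r2←0xd5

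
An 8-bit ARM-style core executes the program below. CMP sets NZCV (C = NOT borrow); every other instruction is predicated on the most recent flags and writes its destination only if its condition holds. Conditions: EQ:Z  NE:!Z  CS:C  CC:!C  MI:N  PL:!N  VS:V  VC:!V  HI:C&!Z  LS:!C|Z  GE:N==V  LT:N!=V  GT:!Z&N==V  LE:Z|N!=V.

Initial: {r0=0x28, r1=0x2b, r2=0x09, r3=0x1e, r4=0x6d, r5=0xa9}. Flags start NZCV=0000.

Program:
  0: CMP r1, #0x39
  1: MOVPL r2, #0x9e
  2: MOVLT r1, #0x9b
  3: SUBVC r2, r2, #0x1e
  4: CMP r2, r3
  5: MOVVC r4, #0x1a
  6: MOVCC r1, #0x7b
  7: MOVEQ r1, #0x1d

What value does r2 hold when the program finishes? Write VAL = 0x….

VAL = 0xeb

0: ✓ CMP  NZCV=1000
1: · MOVPL
2: ✓ MOVLT  r1←0x9b
3: ✓ SUBVC  r2←0xeb
4: ✓ CMP  NZCV=1010
5: ✓ MOVVC  r4←0x1a
6: · MOVCC
7: · MOVEQ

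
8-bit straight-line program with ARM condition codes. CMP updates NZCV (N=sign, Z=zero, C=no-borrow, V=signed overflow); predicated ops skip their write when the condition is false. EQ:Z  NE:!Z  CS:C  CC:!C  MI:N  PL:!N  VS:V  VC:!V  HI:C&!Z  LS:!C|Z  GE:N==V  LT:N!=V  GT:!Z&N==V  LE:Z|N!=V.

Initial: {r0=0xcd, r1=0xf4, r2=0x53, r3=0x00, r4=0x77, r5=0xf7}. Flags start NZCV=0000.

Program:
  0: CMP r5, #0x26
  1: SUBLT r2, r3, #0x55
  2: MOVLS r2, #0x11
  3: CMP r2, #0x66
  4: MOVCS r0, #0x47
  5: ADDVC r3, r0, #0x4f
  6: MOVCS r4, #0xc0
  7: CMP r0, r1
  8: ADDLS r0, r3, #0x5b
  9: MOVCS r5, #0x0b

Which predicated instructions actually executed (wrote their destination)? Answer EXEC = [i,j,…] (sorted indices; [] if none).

EXEC = [1,4,6,8]

[0] flags=1010 → (cmp)
[1] flags=1010 LT?T → r2=0xab
[2] flags=1010 LS?F → skip
[3] flags=0011 → (cmp)
[4] flags=0011 CS?T → r0=0x47
[5] flags=0011 VC?F → skip
[6] flags=0011 CS?T → r4=0xc0
[7] flags=0000 → (cmp)
[8] flags=0000 LS?T → r0=0x5b
[9] flags=0000 CS?F → skip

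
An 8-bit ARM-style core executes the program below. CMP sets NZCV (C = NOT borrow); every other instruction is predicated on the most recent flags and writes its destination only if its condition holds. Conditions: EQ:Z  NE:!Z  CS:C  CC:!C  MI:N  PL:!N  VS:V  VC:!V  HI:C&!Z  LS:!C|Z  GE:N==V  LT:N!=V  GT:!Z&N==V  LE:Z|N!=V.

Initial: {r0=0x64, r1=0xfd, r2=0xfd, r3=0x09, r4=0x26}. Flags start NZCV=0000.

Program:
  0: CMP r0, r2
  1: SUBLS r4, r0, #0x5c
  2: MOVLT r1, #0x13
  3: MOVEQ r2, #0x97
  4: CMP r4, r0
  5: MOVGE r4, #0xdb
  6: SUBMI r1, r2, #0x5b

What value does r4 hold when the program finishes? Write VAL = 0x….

0: ✓ CMP  NZCV=0000
1: ✓ SUBLS  r4←0x08
2: · MOVLT
3: · MOVEQ
4: ✓ CMP  NZCV=1000
5: · MOVGE
6: ✓ SUBMI  r1←0xa2

VAL = 0x08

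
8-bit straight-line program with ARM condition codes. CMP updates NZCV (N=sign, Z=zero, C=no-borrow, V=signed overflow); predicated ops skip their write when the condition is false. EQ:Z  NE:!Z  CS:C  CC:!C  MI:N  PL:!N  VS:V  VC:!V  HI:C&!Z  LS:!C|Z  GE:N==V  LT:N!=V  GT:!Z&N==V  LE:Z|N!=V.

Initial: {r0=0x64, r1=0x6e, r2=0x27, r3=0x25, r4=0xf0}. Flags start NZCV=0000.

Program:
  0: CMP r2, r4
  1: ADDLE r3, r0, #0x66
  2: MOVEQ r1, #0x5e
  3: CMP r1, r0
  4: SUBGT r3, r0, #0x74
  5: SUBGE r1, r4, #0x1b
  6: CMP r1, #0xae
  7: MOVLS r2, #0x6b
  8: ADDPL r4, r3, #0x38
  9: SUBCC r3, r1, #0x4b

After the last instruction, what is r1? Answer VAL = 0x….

0: ✓ CMP  NZCV=0000
1: · ADDLE
2: · MOVEQ
3: ✓ CMP  NZCV=0010
4: ✓ SUBGT  r3←0xf0
5: ✓ SUBGE  r1←0xd5
6: ✓ CMP  NZCV=0010
7: · MOVLS
8: ✓ ADDPL  r4←0x28
9: · SUBCC

VAL = 0xd5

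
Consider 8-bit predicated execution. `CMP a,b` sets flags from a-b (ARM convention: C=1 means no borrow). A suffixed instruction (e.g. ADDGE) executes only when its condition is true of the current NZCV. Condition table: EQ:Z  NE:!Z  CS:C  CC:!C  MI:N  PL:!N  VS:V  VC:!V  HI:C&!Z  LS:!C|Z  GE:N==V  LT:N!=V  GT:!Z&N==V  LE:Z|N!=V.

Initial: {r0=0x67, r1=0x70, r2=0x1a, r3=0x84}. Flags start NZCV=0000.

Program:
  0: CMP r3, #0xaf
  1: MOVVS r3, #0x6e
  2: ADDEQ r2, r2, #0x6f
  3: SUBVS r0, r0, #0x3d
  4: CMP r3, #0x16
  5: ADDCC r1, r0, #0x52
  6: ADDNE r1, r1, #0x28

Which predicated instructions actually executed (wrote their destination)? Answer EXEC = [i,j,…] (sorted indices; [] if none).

EXEC = [6]

[0] flags=1000 → (cmp)
[1] flags=1000 VS?F → skip
[2] flags=1000 EQ?F → skip
[3] flags=1000 VS?F → skip
[4] flags=0011 → (cmp)
[5] flags=0011 CC?F → skip
[6] flags=0011 NE?T → r1=0x98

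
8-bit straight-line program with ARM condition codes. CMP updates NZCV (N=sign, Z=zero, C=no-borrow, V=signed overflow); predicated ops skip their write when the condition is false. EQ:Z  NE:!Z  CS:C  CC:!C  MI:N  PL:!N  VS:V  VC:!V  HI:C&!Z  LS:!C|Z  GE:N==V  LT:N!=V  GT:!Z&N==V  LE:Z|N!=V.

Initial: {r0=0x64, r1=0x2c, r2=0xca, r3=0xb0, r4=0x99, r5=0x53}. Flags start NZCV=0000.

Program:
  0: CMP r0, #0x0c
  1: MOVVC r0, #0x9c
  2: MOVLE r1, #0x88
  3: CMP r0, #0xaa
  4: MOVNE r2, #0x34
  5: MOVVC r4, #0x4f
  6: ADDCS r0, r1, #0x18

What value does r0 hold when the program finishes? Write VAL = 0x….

[0] flags=0010 → (cmp)
[1] flags=0010 VC?T → r0=0x9c
[2] flags=0010 LE?F → skip
[3] flags=1000 → (cmp)
[4] flags=1000 NE?T → r2=0x34
[5] flags=1000 VC?T → r4=0x4f
[6] flags=1000 CS?F → skip

VAL = 0x9c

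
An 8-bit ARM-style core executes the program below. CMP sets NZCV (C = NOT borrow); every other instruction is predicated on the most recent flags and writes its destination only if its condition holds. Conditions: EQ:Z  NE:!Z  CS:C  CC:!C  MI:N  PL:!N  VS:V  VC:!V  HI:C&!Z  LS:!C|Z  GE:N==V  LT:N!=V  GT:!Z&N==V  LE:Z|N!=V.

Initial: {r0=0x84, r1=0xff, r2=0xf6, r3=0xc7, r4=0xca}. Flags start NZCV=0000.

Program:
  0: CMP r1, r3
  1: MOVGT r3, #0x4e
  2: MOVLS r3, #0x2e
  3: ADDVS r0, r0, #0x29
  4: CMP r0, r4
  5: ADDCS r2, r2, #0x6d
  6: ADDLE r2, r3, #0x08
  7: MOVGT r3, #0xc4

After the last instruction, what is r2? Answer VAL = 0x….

VAL = 0x56

0: ✓ CMP  NZCV=0010
1: ✓ MOVGT  r3←0x4e
2: · MOVLS
3: · ADDVS
4: ✓ CMP  NZCV=1000
5: · ADDCS
6: ✓ ADDLE  r2←0x56
7: · MOVGT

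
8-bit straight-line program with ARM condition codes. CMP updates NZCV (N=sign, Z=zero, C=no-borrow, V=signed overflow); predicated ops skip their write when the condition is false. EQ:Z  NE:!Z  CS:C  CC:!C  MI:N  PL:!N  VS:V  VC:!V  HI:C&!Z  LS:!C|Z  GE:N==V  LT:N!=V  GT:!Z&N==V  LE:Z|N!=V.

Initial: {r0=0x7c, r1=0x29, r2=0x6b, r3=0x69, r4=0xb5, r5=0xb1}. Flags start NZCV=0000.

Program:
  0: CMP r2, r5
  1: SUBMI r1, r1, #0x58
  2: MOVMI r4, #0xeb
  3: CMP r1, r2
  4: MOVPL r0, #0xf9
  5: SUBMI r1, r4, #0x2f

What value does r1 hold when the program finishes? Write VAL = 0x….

VAL = 0xd1

0: ✓ CMP  NZCV=1001
1: ✓ SUBMI  r1←0xd1
2: ✓ MOVMI  r4←0xeb
3: ✓ CMP  NZCV=0011
4: ✓ MOVPL  r0←0xf9
5: · SUBMI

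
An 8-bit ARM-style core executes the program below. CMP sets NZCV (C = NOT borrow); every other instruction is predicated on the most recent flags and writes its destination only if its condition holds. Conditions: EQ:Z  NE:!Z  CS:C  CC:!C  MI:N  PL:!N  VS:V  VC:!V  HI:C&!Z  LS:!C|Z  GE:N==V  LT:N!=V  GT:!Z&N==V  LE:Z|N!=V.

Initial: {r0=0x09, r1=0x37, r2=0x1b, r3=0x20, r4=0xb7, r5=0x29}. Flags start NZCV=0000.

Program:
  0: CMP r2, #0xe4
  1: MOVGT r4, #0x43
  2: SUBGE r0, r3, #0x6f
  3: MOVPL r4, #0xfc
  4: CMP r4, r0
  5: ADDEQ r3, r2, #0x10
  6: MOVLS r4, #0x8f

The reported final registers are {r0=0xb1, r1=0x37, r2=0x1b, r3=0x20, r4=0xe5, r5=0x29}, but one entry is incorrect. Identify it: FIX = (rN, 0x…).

0: ✓ CMP  NZCV=0000
1: ✓ MOVGT  r4←0x43
2: ✓ SUBGE  r0←0xb1
3: ✓ MOVPL  r4←0xfc
4: ✓ CMP  NZCV=0010
5: · ADDEQ
6: · MOVLS

FIX = (r4, 0xfc)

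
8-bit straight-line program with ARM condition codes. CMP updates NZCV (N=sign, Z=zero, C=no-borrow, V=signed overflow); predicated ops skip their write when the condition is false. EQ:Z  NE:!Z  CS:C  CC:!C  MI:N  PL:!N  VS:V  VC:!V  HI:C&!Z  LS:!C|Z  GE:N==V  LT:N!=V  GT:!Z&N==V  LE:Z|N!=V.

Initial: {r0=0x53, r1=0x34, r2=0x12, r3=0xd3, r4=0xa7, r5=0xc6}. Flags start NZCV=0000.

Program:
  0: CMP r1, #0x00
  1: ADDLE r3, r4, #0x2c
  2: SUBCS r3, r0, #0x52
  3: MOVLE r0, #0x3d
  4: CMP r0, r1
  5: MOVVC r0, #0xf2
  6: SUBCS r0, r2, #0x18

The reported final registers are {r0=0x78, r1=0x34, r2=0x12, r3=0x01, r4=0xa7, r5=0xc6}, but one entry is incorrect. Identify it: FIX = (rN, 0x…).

0: ✓ CMP  NZCV=0010
1: · ADDLE
2: ✓ SUBCS  r3←0x01
3: · MOVLE
4: ✓ CMP  NZCV=0010
5: ✓ MOVVC  r0←0xf2
6: ✓ SUBCS  r0←0xfa

FIX = (r0, 0xfa)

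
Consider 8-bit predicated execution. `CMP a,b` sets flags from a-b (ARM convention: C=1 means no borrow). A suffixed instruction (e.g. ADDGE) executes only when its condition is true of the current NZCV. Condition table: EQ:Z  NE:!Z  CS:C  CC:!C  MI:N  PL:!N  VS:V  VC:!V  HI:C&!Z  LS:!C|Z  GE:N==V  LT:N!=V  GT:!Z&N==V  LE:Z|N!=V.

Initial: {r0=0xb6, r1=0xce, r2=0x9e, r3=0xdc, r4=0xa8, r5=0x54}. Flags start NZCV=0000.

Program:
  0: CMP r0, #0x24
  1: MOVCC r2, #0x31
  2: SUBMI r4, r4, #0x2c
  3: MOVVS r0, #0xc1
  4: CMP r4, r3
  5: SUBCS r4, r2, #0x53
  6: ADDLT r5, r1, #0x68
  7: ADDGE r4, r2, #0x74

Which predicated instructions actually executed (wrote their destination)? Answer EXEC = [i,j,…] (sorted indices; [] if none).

EXEC = [2,7]

0: ✓ CMP  NZCV=1010
1: · MOVCC
2: ✓ SUBMI  r4←0x7c
3: · MOVVS
4: ✓ CMP  NZCV=1001
5: · SUBCS
6: · ADDLT
7: ✓ ADDGE  r4←0x12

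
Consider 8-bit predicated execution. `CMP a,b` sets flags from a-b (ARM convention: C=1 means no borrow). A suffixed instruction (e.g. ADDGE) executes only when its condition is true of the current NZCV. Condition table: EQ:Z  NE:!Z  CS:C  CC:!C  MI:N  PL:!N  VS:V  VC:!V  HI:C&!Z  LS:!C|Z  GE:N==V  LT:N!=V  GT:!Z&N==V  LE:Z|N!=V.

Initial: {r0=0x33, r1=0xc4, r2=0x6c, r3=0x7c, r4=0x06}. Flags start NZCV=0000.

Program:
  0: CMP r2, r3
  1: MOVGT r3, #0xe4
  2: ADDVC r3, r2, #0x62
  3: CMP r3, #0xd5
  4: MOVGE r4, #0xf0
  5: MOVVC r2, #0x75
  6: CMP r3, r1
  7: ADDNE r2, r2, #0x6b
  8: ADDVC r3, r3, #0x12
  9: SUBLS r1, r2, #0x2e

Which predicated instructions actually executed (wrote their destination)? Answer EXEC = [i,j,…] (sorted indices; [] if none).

EXEC = [2,5,7,8]

[0] flags=1000 → (cmp)
[1] flags=1000 GT?F → skip
[2] flags=1000 VC?T → r3=0xce
[3] flags=1000 → (cmp)
[4] flags=1000 GE?F → skip
[5] flags=1000 VC?T → r2=0x75
[6] flags=0010 → (cmp)
[7] flags=0010 NE?T → r2=0xe0
[8] flags=0010 VC?T → r3=0xe0
[9] flags=0010 LS?F → skip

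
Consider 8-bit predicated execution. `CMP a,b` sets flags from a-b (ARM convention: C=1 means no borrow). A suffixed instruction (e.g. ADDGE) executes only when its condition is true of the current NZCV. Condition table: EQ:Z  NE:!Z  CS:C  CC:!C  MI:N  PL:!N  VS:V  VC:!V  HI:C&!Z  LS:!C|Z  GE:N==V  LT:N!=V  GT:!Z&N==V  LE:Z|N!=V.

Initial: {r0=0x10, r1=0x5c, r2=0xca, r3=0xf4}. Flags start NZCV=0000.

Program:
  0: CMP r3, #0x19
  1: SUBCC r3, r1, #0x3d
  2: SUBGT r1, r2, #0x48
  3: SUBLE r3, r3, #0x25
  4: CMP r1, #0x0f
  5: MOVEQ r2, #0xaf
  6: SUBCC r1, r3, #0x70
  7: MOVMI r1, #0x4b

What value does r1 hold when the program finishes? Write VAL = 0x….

[0] flags=1010 → (cmp)
[1] flags=1010 CC?F → skip
[2] flags=1010 GT?F → skip
[3] flags=1010 LE?T → r3=0xcf
[4] flags=0010 → (cmp)
[5] flags=0010 EQ?F → skip
[6] flags=0010 CC?F → skip
[7] flags=0010 MI?F → skip

VAL = 0x5c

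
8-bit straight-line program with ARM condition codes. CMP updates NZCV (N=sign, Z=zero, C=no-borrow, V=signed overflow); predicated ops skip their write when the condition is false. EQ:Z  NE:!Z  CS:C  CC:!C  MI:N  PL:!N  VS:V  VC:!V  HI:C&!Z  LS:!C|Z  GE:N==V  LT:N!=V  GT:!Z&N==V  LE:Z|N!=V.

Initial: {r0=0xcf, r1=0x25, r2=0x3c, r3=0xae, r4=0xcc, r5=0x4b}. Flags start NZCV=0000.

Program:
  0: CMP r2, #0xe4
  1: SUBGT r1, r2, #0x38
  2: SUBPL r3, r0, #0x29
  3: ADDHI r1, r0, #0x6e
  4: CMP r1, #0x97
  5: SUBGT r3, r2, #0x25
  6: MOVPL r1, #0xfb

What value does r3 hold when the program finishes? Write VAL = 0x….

VAL = 0x17

[0] flags=0000 → (cmp)
[1] flags=0000 GT?T → r1=0x04
[2] flags=0000 PL?T → r3=0xa6
[3] flags=0000 HI?F → skip
[4] flags=0000 → (cmp)
[5] flags=0000 GT?T → r3=0x17
[6] flags=0000 PL?T → r1=0xfb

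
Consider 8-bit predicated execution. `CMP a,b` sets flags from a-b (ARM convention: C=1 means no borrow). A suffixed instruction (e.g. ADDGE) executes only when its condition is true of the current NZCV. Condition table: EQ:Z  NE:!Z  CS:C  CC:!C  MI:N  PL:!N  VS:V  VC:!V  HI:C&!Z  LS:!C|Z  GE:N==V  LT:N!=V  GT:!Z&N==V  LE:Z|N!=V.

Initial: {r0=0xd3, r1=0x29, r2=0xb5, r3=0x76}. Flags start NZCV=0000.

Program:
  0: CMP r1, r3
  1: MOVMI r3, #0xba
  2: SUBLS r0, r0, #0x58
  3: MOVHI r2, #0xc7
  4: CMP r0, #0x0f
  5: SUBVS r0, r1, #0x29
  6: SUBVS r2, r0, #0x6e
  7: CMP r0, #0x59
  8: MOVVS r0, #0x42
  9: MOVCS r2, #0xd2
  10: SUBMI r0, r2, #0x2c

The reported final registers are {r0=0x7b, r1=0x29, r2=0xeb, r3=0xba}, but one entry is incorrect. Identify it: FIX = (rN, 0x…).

FIX = (r2, 0xd2)

0: ✓ CMP  NZCV=1000
1: ✓ MOVMI  r3←0xba
2: ✓ SUBLS  r0←0x7b
3: · MOVHI
4: ✓ CMP  NZCV=0010
5: · SUBVS
6: · SUBVS
7: ✓ CMP  NZCV=0010
8: · MOVVS
9: ✓ MOVCS  r2←0xd2
10: · SUBMI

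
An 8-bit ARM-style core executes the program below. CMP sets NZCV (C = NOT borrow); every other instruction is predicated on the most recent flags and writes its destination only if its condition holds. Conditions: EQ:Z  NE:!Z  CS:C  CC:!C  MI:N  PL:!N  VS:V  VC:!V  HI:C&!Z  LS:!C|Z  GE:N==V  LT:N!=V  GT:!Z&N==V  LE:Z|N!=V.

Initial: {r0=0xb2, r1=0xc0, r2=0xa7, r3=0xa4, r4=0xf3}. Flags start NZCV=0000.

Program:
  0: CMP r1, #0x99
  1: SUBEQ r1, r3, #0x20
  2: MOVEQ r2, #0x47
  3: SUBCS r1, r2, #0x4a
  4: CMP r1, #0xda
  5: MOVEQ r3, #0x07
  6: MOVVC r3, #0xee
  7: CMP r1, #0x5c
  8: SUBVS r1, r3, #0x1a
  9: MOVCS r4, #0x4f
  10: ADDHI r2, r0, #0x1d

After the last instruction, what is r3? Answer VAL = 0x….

VAL = 0xa4

0: ✓ CMP  NZCV=0010
1: · SUBEQ
2: · MOVEQ
3: ✓ SUBCS  r1←0x5d
4: ✓ CMP  NZCV=1001
5: · MOVEQ
6: · MOVVC
7: ✓ CMP  NZCV=0010
8: · SUBVS
9: ✓ MOVCS  r4←0x4f
10: ✓ ADDHI  r2←0xcf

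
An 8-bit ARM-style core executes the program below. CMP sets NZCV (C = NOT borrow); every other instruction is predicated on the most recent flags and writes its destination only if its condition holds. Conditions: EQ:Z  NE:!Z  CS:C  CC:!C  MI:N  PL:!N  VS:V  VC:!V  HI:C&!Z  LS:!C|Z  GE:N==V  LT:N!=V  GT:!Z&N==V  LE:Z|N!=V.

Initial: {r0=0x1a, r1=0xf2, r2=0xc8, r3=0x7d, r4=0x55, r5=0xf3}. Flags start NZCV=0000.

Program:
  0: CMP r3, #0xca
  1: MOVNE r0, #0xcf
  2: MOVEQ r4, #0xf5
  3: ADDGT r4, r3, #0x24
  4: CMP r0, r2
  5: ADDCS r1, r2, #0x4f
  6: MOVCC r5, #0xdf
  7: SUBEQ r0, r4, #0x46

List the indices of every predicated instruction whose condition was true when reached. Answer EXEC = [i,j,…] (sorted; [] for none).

[0] flags=1001 → (cmp)
[1] flags=1001 NE?T → r0=0xcf
[2] flags=1001 EQ?F → skip
[3] flags=1001 GT?T → r4=0xa1
[4] flags=0010 → (cmp)
[5] flags=0010 CS?T → r1=0x17
[6] flags=0010 CC?F → skip
[7] flags=0010 EQ?F → skip

EXEC = [1,3,5]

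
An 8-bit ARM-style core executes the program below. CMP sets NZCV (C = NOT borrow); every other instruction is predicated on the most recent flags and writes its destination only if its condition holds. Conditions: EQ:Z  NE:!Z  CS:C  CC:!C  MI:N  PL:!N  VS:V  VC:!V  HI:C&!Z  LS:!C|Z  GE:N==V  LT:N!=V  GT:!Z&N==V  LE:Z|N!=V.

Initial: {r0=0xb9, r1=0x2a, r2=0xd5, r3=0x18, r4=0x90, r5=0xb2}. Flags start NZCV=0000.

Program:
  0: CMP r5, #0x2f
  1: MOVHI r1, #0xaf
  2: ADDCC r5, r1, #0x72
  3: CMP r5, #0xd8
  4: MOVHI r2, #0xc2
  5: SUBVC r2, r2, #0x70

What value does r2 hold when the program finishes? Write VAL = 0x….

VAL = 0x65

0: ✓ CMP  NZCV=1010
1: ✓ MOVHI  r1←0xaf
2: · ADDCC
3: ✓ CMP  NZCV=1000
4: · MOVHI
5: ✓ SUBVC  r2←0x65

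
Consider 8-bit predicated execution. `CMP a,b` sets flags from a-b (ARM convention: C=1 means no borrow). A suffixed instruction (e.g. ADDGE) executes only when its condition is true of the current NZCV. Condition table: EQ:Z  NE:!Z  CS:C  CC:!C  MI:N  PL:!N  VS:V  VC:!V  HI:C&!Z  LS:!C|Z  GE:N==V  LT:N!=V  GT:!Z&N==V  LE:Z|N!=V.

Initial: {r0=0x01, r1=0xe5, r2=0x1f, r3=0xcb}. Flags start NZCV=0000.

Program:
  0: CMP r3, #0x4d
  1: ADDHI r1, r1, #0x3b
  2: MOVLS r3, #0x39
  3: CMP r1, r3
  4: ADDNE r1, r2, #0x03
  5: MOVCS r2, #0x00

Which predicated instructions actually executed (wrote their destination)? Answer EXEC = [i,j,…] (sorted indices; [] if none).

0: ✓ CMP  NZCV=0011
1: ✓ ADDHI  r1←0x20
2: · MOVLS
3: ✓ CMP  NZCV=0000
4: ✓ ADDNE  r1←0x22
5: · MOVCS

EXEC = [1,4]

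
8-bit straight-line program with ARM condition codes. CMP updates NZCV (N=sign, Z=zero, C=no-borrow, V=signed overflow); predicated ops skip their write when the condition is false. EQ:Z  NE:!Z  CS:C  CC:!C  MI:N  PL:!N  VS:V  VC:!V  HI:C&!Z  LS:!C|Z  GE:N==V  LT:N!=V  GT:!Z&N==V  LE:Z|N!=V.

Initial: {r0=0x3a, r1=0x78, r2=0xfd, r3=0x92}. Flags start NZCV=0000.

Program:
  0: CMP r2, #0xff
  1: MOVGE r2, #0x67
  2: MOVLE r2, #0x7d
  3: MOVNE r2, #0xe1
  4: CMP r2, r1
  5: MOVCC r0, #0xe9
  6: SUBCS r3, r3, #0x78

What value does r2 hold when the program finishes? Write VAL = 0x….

[0] flags=1000 → (cmp)
[1] flags=1000 GE?F → skip
[2] flags=1000 LE?T → r2=0x7d
[3] flags=1000 NE?T → r2=0xe1
[4] flags=0011 → (cmp)
[5] flags=0011 CC?F → skip
[6] flags=0011 CS?T → r3=0x1a

VAL = 0xe1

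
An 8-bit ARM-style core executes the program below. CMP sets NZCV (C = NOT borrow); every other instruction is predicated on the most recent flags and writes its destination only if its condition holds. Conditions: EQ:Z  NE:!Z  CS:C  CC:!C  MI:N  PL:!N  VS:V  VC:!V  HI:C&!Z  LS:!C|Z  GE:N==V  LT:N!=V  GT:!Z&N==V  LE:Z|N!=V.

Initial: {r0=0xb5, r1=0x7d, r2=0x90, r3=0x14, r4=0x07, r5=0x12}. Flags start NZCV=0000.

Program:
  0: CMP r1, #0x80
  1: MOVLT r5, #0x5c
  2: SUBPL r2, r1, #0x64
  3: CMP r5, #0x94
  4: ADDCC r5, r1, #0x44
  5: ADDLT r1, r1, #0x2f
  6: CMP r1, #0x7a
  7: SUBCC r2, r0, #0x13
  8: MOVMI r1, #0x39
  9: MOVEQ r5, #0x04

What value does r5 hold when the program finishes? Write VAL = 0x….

[0] flags=1001 → (cmp)
[1] flags=1001 LT?F → skip
[2] flags=1001 PL?F → skip
[3] flags=0000 → (cmp)
[4] flags=0000 CC?T → r5=0xc1
[5] flags=0000 LT?F → skip
[6] flags=0010 → (cmp)
[7] flags=0010 CC?F → skip
[8] flags=0010 MI?F → skip
[9] flags=0010 EQ?F → skip

VAL = 0xc1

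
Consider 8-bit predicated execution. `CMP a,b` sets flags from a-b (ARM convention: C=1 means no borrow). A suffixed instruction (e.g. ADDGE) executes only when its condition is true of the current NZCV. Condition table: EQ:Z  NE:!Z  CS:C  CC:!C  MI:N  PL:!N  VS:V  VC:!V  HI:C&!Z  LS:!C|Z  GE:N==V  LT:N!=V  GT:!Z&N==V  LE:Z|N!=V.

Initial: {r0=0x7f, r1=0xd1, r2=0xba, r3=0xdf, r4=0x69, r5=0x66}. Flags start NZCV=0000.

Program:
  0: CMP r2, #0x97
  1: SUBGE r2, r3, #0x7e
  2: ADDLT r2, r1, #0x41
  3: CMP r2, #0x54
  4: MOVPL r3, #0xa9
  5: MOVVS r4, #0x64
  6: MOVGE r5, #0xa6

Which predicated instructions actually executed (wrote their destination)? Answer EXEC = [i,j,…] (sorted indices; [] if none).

EXEC = [1,4,6]

0: ✓ CMP  NZCV=0010
1: ✓ SUBGE  r2←0x61
2: · ADDLT
3: ✓ CMP  NZCV=0010
4: ✓ MOVPL  r3←0xa9
5: · MOVVS
6: ✓ MOVGE  r5←0xa6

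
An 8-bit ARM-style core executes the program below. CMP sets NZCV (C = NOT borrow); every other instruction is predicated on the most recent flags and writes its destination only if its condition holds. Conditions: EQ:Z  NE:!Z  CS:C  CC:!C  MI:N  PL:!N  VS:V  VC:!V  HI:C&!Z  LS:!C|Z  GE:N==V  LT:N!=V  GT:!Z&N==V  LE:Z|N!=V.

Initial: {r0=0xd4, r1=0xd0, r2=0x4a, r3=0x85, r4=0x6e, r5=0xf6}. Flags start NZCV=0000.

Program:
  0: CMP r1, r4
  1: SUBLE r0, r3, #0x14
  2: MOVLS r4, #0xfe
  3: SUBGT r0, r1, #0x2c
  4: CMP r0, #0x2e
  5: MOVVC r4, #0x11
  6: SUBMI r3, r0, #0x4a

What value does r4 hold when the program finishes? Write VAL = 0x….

VAL = 0x11

0: ✓ CMP  NZCV=0011
1: ✓ SUBLE  r0←0x71
2: · MOVLS
3: · SUBGT
4: ✓ CMP  NZCV=0010
5: ✓ MOVVC  r4←0x11
6: · SUBMI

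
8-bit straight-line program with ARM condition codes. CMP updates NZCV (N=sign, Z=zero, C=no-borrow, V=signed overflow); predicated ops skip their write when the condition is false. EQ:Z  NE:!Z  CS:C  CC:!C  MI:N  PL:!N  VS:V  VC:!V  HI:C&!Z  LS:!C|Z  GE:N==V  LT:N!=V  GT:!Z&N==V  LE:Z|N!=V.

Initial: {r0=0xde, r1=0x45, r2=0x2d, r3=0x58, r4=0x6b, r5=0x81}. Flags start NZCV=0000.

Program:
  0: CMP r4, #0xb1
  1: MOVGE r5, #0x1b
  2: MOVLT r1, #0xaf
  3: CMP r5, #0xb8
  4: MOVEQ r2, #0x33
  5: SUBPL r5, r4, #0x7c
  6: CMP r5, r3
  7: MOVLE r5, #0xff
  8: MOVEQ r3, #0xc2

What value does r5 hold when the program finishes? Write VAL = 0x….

0: ✓ CMP  NZCV=1001
1: ✓ MOVGE  r5←0x1b
2: · MOVLT
3: ✓ CMP  NZCV=0000
4: · MOVEQ
5: ✓ SUBPL  r5←0xef
6: ✓ CMP  NZCV=1010
7: ✓ MOVLE  r5←0xff
8: · MOVEQ

VAL = 0xff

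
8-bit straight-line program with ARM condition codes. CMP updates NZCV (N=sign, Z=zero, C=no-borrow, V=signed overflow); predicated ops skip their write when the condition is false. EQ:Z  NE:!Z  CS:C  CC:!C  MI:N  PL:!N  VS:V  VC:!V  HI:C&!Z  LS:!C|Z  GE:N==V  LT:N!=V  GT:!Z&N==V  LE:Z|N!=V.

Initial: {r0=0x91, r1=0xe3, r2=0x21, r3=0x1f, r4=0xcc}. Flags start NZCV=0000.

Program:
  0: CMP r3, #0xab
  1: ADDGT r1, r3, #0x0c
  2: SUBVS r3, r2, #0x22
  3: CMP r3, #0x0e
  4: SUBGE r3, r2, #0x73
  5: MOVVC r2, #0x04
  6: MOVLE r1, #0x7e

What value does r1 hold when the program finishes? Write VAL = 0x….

0: ✓ CMP  NZCV=0000
1: ✓ ADDGT  r1←0x2b
2: · SUBVS
3: ✓ CMP  NZCV=0010
4: ✓ SUBGE  r3←0xae
5: ✓ MOVVC  r2←0x04
6: · MOVLE

VAL = 0x2b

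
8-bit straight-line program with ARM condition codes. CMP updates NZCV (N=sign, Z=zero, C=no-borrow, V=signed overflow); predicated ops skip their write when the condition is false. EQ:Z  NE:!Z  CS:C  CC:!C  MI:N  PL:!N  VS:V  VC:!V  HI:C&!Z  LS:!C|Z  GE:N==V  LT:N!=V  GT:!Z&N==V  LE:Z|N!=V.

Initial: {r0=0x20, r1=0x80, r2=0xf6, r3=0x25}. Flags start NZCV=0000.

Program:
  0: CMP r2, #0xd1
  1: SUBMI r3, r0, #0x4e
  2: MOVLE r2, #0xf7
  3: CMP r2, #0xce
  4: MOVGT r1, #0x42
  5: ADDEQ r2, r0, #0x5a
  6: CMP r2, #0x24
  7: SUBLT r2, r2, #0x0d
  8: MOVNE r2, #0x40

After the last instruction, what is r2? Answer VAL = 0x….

0: ✓ CMP  NZCV=0010
1: · SUBMI
2: · MOVLE
3: ✓ CMP  NZCV=0010
4: ✓ MOVGT  r1←0x42
5: · ADDEQ
6: ✓ CMP  NZCV=1010
7: ✓ SUBLT  r2←0xe9
8: ✓ MOVNE  r2←0x40

VAL = 0x40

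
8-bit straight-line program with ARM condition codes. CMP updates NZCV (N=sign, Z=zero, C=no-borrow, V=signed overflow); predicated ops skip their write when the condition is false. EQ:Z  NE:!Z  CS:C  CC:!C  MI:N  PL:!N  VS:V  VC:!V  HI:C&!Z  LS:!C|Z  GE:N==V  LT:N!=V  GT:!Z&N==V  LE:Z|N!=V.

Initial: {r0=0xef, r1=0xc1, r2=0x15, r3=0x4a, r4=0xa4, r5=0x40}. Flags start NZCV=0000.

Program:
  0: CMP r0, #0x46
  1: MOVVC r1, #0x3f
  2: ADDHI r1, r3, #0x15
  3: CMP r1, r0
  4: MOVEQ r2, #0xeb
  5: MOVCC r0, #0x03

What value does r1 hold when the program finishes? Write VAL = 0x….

0: ✓ CMP  NZCV=1010
1: ✓ MOVVC  r1←0x3f
2: ✓ ADDHI  r1←0x5f
3: ✓ CMP  NZCV=0000
4: · MOVEQ
5: ✓ MOVCC  r0←0x03

VAL = 0x5f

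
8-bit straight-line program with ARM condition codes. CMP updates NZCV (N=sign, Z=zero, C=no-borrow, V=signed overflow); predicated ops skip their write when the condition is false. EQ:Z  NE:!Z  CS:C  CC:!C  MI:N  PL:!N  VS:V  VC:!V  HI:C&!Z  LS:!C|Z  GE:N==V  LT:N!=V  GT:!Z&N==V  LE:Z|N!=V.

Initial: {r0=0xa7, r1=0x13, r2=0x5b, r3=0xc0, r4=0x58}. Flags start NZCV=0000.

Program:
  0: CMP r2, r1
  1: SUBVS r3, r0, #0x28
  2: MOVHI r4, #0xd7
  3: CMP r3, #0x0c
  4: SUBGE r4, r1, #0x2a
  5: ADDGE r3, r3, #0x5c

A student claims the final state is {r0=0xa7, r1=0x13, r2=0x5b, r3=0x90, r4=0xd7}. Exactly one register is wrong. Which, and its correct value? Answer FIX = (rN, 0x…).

FIX = (r3, 0xc0)

[0] flags=0010 → (cmp)
[1] flags=0010 VS?F → skip
[2] flags=0010 HI?T → r4=0xd7
[3] flags=1010 → (cmp)
[4] flags=1010 GE?F → skip
[5] flags=1010 GE?F → skip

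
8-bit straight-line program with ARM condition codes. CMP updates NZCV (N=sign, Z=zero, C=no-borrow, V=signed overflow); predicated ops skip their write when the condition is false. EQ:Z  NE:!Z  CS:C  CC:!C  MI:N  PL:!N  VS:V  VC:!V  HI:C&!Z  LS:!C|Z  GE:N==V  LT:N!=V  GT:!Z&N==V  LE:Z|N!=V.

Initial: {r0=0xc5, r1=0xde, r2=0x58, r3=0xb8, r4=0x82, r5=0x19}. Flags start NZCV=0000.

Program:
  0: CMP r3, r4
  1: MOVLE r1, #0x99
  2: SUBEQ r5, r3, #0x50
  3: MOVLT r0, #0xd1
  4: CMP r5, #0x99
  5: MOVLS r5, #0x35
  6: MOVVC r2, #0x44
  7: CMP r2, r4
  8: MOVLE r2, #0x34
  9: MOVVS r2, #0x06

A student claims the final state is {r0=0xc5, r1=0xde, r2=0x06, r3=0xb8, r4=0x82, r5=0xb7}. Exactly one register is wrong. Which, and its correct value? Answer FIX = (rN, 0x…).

0: ✓ CMP  NZCV=0010
1: · MOVLE
2: · SUBEQ
3: · MOVLT
4: ✓ CMP  NZCV=1001
5: ✓ MOVLS  r5←0x35
6: · MOVVC
7: ✓ CMP  NZCV=1001
8: · MOVLE
9: ✓ MOVVS  r2←0x06

FIX = (r5, 0x35)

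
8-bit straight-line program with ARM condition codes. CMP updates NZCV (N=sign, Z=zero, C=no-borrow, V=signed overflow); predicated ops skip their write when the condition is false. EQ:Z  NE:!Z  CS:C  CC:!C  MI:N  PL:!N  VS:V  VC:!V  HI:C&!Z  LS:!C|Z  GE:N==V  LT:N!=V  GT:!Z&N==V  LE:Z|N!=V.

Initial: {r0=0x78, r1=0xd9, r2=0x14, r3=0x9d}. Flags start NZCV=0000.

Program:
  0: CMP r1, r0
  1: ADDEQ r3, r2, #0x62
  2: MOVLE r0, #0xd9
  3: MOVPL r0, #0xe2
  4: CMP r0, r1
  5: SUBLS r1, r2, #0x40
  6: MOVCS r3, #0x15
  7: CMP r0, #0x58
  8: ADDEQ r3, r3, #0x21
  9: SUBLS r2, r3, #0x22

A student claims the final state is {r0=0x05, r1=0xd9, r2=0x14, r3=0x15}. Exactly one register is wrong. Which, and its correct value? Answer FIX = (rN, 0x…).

FIX = (r0, 0xe2)

[0] flags=0011 → (cmp)
[1] flags=0011 EQ?F → skip
[2] flags=0011 LE?T → r0=0xd9
[3] flags=0011 PL?T → r0=0xe2
[4] flags=0010 → (cmp)
[5] flags=0010 LS?F → skip
[6] flags=0010 CS?T → r3=0x15
[7] flags=1010 → (cmp)
[8] flags=1010 EQ?F → skip
[9] flags=1010 LS?F → skip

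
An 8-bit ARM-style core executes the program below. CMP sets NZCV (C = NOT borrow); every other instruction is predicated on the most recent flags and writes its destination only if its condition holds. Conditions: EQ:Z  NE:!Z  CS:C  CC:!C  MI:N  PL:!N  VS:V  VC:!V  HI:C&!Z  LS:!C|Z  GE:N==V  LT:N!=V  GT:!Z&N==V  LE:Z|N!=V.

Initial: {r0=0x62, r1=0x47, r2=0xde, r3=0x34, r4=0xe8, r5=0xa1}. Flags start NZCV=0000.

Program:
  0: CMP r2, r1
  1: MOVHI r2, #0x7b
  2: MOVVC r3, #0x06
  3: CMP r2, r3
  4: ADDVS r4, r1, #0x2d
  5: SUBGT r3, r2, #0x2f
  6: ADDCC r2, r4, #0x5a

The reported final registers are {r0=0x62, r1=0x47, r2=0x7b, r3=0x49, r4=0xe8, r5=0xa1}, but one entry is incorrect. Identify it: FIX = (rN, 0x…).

FIX = (r3, 0x4c)

0: ✓ CMP  NZCV=1010
1: ✓ MOVHI  r2←0x7b
2: ✓ MOVVC  r3←0x06
3: ✓ CMP  NZCV=0010
4: · ADDVS
5: ✓ SUBGT  r3←0x4c
6: · ADDCC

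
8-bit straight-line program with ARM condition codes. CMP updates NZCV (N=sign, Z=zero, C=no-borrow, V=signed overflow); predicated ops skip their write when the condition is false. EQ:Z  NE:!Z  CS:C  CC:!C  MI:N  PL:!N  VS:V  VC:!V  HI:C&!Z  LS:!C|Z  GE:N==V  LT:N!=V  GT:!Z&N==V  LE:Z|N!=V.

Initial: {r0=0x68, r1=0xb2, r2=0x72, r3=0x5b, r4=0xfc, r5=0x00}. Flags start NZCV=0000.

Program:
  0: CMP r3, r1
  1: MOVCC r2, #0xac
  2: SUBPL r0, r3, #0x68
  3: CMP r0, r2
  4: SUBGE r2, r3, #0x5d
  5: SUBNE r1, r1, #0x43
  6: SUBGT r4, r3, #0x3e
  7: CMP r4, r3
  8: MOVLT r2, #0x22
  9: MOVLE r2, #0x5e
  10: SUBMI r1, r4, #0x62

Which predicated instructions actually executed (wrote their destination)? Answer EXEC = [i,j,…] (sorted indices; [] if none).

EXEC = [1,4,5,6,8,9,10]

0: ✓ CMP  NZCV=1001
1: ✓ MOVCC  r2←0xac
2: · SUBPL
3: ✓ CMP  NZCV=1001
4: ✓ SUBGE  r2←0xfe
5: ✓ SUBNE  r1←0x6f
6: ✓ SUBGT  r4←0x1d
7: ✓ CMP  NZCV=1000
8: ✓ MOVLT  r2←0x22
9: ✓ MOVLE  r2←0x5e
10: ✓ SUBMI  r1←0xbb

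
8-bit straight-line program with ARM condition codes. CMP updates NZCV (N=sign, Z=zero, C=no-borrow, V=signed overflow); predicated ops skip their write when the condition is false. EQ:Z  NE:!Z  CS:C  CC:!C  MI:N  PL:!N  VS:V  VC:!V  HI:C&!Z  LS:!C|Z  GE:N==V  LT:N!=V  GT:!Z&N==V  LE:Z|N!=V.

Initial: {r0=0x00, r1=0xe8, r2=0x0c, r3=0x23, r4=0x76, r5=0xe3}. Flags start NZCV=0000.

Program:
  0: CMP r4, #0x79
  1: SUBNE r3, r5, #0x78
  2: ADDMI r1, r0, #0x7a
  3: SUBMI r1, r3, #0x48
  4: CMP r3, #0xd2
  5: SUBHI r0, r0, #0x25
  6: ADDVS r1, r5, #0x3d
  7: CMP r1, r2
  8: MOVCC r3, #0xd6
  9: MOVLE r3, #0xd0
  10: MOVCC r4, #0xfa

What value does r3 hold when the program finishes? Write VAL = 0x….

VAL = 0x6b

0: ✓ CMP  NZCV=1000
1: ✓ SUBNE  r3←0x6b
2: ✓ ADDMI  r1←0x7a
3: ✓ SUBMI  r1←0x23
4: ✓ CMP  NZCV=1001
5: · SUBHI
6: ✓ ADDVS  r1←0x20
7: ✓ CMP  NZCV=0010
8: · MOVCC
9: · MOVLE
10: · MOVCC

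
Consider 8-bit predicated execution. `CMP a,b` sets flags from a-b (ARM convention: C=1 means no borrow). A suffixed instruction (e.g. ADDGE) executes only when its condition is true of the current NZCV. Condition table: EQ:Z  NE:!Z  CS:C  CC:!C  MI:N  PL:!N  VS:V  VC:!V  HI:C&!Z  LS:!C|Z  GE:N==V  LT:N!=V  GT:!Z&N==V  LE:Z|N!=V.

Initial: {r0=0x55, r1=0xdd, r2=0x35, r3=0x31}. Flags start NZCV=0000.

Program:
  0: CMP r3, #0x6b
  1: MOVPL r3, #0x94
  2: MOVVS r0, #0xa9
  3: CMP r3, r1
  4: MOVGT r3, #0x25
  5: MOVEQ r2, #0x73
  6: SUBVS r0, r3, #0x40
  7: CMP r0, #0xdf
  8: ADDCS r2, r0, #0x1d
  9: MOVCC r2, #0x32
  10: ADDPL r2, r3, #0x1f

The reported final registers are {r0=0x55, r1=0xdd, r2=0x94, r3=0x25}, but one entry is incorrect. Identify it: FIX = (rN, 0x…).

[0] flags=1000 → (cmp)
[1] flags=1000 PL?F → skip
[2] flags=1000 VS?F → skip
[3] flags=0000 → (cmp)
[4] flags=0000 GT?T → r3=0x25
[5] flags=0000 EQ?F → skip
[6] flags=0000 VS?F → skip
[7] flags=0000 → (cmp)
[8] flags=0000 CS?F → skip
[9] flags=0000 CC?T → r2=0x32
[10] flags=0000 PL?T → r2=0x44

FIX = (r2, 0x44)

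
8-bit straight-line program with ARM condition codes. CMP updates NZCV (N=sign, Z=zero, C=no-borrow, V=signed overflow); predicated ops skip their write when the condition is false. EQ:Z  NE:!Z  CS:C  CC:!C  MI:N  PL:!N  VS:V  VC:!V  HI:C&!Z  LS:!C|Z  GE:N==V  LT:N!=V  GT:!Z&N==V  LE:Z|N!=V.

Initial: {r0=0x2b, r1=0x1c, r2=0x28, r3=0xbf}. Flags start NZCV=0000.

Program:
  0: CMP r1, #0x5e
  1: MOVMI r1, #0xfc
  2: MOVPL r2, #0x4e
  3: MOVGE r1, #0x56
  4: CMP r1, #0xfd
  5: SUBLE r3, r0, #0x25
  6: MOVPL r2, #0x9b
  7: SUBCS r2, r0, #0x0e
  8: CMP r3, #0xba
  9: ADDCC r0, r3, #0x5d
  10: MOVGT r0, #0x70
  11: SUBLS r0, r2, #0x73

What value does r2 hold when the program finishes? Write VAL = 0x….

VAL = 0x28

0: ✓ CMP  NZCV=1000
1: ✓ MOVMI  r1←0xfc
2: · MOVPL
3: · MOVGE
4: ✓ CMP  NZCV=1000
5: ✓ SUBLE  r3←0x06
6: · MOVPL
7: · SUBCS
8: ✓ CMP  NZCV=0000
9: ✓ ADDCC  r0←0x63
10: ✓ MOVGT  r0←0x70
11: ✓ SUBLS  r0←0xb5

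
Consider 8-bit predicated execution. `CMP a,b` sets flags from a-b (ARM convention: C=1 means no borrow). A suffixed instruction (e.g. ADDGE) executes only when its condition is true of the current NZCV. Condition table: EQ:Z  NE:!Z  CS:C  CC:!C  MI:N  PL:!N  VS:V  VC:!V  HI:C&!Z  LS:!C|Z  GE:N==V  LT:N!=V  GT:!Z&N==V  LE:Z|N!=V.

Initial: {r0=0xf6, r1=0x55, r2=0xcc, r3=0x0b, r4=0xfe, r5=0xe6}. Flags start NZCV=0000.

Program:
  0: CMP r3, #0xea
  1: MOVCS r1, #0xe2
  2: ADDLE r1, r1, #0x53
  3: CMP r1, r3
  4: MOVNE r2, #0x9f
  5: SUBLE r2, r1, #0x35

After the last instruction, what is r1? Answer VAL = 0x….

VAL = 0x55

0: ✓ CMP  NZCV=0000
1: · MOVCS
2: · ADDLE
3: ✓ CMP  NZCV=0010
4: ✓ MOVNE  r2←0x9f
5: · SUBLE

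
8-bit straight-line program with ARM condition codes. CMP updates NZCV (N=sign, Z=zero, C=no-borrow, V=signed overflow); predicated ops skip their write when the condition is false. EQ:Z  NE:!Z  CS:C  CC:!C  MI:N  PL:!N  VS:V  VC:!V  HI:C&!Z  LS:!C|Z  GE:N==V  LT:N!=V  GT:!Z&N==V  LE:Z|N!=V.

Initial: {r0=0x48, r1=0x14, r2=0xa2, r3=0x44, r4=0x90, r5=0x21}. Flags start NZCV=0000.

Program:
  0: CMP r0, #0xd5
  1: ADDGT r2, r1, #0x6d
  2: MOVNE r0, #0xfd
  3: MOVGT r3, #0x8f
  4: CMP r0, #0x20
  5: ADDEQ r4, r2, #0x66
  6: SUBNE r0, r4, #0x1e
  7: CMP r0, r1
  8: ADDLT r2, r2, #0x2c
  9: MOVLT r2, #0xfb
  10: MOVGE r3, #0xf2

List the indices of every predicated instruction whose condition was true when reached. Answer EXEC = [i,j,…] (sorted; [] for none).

EXEC = [1,2,3,6,10]

[0] flags=0000 → (cmp)
[1] flags=0000 GT?T → r2=0x81
[2] flags=0000 NE?T → r0=0xfd
[3] flags=0000 GT?T → r3=0x8f
[4] flags=1010 → (cmp)
[5] flags=1010 EQ?F → skip
[6] flags=1010 NE?T → r0=0x72
[7] flags=0010 → (cmp)
[8] flags=0010 LT?F → skip
[9] flags=0010 LT?F → skip
[10] flags=0010 GE?T → r3=0xf2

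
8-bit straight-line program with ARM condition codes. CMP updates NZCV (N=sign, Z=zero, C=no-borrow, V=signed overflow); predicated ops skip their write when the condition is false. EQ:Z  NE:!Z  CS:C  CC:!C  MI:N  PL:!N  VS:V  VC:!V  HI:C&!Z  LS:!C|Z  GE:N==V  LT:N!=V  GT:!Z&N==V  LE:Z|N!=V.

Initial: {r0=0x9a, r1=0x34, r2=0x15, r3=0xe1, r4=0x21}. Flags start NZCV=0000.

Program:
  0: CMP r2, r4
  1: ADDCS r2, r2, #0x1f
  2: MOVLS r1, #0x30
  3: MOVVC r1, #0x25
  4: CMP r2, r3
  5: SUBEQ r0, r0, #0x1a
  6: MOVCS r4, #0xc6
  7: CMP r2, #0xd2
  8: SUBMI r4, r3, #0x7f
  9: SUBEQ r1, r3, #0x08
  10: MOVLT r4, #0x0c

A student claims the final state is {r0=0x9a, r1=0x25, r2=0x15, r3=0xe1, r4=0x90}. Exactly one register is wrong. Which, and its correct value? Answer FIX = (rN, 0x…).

FIX = (r4, 0x21)

0: ✓ CMP  NZCV=1000
1: · ADDCS
2: ✓ MOVLS  r1←0x30
3: ✓ MOVVC  r1←0x25
4: ✓ CMP  NZCV=0000
5: · SUBEQ
6: · MOVCS
7: ✓ CMP  NZCV=0000
8: · SUBMI
9: · SUBEQ
10: · MOVLT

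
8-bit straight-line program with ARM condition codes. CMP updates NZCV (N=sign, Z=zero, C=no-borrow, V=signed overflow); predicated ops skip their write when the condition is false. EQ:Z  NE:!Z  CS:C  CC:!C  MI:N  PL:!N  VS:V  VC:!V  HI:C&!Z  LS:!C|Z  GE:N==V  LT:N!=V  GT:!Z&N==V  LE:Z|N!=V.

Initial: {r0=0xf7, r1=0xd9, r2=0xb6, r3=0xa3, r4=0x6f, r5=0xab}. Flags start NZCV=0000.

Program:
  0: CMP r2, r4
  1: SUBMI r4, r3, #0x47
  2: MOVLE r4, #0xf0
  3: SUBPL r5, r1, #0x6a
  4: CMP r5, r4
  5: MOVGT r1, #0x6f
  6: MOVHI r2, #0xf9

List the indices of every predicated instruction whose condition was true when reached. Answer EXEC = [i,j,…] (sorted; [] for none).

EXEC = [2,3,5]

0: ✓ CMP  NZCV=0011
1: · SUBMI
2: ✓ MOVLE  r4←0xf0
3: ✓ SUBPL  r5←0x6f
4: ✓ CMP  NZCV=0000
5: ✓ MOVGT  r1←0x6f
6: · MOVHI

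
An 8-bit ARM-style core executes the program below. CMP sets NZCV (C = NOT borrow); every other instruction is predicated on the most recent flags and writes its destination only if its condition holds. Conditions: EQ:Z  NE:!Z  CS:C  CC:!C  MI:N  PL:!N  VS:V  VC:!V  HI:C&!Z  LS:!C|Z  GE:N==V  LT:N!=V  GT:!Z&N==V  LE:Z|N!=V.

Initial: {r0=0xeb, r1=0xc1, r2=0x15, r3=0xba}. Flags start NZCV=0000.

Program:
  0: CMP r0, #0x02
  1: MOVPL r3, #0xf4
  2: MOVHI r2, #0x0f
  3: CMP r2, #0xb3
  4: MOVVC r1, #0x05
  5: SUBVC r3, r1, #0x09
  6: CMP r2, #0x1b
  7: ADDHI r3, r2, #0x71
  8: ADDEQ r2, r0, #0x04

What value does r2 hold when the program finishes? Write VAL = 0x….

[0] flags=1010 → (cmp)
[1] flags=1010 PL?F → skip
[2] flags=1010 HI?T → r2=0x0f
[3] flags=0000 → (cmp)
[4] flags=0000 VC?T → r1=0x05
[5] flags=0000 VC?T → r3=0xfc
[6] flags=1000 → (cmp)
[7] flags=1000 HI?F → skip
[8] flags=1000 EQ?F → skip

VAL = 0x0f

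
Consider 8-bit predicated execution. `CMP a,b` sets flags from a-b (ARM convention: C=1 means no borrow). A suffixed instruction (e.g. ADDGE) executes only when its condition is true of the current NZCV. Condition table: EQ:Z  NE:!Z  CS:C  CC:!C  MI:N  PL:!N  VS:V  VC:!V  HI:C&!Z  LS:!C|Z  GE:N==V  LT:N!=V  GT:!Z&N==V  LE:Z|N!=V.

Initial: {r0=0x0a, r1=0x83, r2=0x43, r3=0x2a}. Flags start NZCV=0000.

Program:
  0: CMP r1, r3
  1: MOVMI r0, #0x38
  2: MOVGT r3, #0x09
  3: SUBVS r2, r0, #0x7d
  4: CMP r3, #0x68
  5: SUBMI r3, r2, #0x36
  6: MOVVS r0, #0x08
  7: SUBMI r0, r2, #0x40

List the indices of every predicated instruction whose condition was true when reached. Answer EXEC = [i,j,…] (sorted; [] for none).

[0] flags=0011 → (cmp)
[1] flags=0011 MI?F → skip
[2] flags=0011 GT?F → skip
[3] flags=0011 VS?T → r2=0x8d
[4] flags=1000 → (cmp)
[5] flags=1000 MI?T → r3=0x57
[6] flags=1000 VS?F → skip
[7] flags=1000 MI?T → r0=0x4d

EXEC = [3,5,7]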